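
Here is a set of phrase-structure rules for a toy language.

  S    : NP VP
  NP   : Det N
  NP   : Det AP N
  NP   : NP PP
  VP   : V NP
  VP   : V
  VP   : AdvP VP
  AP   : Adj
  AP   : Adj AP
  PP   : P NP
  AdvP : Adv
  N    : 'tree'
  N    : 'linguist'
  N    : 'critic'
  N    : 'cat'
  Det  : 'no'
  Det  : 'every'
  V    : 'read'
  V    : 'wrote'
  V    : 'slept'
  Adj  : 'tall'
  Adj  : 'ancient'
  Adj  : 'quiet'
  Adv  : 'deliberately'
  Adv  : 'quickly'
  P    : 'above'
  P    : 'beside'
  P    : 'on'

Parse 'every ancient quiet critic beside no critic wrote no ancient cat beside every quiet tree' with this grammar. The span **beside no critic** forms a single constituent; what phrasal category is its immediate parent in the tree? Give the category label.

NP

[S [NP [NP [Det every] [AP [Adj ancient] [AP [Adj quiet]]] [N critic]] [PP [P beside] [NP [Det no] [N critic]]]] [VP [V wrote] [NP [NP [Det no] [AP [Adj ancient]] [N cat]] [PP [P beside] [NP [Det every] [AP [Adj quiet]] [N tree]]]]]]
The span 'beside no critic' is the PP node built by PP → P NP.
Its mother is the NP built by NP → NP PP.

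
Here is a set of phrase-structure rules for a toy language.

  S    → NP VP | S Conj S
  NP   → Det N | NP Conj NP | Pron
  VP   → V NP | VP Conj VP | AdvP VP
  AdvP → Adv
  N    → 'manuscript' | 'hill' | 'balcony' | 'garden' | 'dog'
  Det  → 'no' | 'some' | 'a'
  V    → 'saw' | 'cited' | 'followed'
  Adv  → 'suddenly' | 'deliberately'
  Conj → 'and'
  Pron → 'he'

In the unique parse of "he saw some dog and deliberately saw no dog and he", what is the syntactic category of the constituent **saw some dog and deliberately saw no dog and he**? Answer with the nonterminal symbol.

[S [NP [Pron he]] [VP [VP [V saw] [NP [Det some] [N dog]]] [Conj and] [VP [AdvP [Adv deliberately]] [VP [V saw] [NP [NP [Det no] [N dog]] [Conj and] [NP [Pron he]]]]]]]
The span 'saw some dog and deliberately saw no dog and he' is the VP node built by VP → VP Conj VP.

VP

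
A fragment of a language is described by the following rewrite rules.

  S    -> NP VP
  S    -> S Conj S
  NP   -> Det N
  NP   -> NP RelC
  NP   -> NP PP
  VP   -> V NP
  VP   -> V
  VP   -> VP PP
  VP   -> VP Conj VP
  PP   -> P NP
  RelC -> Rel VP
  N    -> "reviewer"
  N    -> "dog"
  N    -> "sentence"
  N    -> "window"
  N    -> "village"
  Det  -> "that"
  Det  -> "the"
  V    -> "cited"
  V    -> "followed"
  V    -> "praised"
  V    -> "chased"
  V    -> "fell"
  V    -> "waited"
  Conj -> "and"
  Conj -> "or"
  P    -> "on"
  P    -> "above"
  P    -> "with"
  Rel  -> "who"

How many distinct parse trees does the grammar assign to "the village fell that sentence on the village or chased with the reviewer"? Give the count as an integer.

Two of the 4 distinct bracketings:
[S [NP [Det the] [N village]] [VP [VP [VP [V fell] [NP [NP [Det that] [N sentence]] [PP [P on] [NP [Det the] [N village]]]]] [Conj or] [VP [V chased]]] [PP [P with] [NP [Det the] [N reviewer]]]]]
[S [NP [Det the] [N village]] [VP [VP [VP [VP [V fell] [NP [Det that] [N sentence]]] [PP [P on] [NP [Det the] [N village]]]] [Conj or] [VP [V chased]]] [PP [P with] [NP [Det the] [N reviewer]]]]]
The difference turns on whether NP → NP PP is used at the relevant span, versus an alternative expansion of NP.

4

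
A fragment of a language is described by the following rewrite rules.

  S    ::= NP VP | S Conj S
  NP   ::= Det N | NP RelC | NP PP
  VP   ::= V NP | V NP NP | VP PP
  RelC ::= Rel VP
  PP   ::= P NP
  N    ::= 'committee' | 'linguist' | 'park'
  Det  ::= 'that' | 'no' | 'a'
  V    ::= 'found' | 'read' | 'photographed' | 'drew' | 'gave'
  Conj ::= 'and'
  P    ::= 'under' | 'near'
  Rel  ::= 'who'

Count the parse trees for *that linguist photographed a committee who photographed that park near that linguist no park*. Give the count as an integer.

Two of the 4 distinct bracketings:
[S [NP [Det that] [N linguist]] [VP [V photographed] [NP [NP [Det a] [N committee]] [RelC [Rel who] [VP [V photographed] [NP [NP [Det that] [N park]] [PP [P near] [NP [Det that] [N linguist]]]] [NP [Det no] [N park]]]]]]]
[S [NP [Det that] [N linguist]] [VP [V photographed] [NP [NP [Det a] [N committee]] [RelC [Rel who] [VP [V photographed] [NP [NP [Det that] [N park]] [PP [P near] [NP [Det that] [N linguist]]]]]]] [NP [Det no] [N park]]]]
The trees differ in how a recursive rule is bracketed over the same span.

4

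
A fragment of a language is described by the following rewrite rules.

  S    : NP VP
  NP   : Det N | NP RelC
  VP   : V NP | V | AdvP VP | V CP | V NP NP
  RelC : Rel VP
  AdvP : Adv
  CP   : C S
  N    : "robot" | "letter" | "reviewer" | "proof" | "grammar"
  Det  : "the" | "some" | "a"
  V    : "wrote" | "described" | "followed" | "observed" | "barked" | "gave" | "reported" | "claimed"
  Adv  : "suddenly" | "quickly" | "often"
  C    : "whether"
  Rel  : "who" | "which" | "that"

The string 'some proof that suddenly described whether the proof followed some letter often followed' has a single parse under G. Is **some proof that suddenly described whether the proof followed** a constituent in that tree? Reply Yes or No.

[S [NP [NP [Det some] [N proof]] [RelC [Rel that] [VP [AdvP [Adv suddenly]] [VP [V described] [CP [C whether] [S [NP [Det the] [N proof]] [VP [V followed] [NP [Det some] [N letter]]]]]]]]] [VP [AdvP [Adv often]] [VP [V followed]]]]
The smallest constituent containing 'some proof that suddenly described whether the proof followed' is the NP spanning 'some proof that suddenly described whether the proof followed some letter'; no single node in the tree dominates exactly the given words.

No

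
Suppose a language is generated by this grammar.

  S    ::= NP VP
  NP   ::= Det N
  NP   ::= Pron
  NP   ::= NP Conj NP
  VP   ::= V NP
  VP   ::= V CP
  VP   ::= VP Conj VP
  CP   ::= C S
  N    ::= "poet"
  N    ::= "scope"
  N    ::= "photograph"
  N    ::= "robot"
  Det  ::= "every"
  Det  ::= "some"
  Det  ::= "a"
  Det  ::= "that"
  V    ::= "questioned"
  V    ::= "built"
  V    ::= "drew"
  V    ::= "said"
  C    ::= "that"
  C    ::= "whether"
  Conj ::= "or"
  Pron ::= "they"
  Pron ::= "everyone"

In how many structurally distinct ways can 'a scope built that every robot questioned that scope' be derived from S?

[S [NP [Det a] [N scope]] [VP [V built] [CP [C that] [S [NP [Det every] [N robot]] [VP [V questioned] [NP [Det that] [N scope]]]]]]]
No rule offers an alternative attachment or grouping for any span, so this is the only derivation.

1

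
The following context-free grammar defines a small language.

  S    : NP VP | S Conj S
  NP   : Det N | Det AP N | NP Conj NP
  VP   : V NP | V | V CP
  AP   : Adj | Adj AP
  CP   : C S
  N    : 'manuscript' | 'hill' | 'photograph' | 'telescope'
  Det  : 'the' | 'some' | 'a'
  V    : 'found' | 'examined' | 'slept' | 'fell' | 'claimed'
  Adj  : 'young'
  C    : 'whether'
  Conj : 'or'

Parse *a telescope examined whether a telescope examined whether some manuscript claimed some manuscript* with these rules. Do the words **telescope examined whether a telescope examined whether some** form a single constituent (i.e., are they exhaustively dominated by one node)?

No

[S [NP [Det a] [N telescope]] [VP [V examined] [CP [C whether] [S [NP [Det a] [N telescope]] [VP [V examined] [CP [C whether] [S [NP [Det some] [N manuscript]] [VP [V claimed] [NP [Det some] [N manuscript]]]]]]]]]]
The smallest constituent containing 'telescope examined whether a telescope examined whether some' is the S spanning 'a telescope examined whether a telescope examined whether some manuscript claimed some manuscript'; no single node in the tree dominates exactly the given words.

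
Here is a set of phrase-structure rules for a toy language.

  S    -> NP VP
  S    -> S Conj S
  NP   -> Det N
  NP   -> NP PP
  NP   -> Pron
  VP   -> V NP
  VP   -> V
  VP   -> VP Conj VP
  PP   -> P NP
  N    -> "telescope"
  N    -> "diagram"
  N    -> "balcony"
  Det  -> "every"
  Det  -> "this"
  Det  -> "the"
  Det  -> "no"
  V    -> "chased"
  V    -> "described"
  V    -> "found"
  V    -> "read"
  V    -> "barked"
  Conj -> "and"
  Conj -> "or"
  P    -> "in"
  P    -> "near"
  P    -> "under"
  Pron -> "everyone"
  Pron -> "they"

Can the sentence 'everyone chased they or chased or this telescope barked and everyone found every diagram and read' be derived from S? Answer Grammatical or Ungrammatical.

Grammatical

S
  S
    NP
      Pron: everyone
    VP
      VP
        V: chased
        NP
          Pron: they
      Conj: or
      VP
        V: chased
  Conj: or
  S
    S
      NP
        Det: this
        N: telescope
      VP
        V: barked
    Conj: and
    S
      NP
        Pron: everyone
      VP
        VP
          V: found
          NP
            Det: every
            N: diagram
        Conj: and
        VP
          V: read
The bracketing above is licensed at every node by one of the given productions, with S at the root.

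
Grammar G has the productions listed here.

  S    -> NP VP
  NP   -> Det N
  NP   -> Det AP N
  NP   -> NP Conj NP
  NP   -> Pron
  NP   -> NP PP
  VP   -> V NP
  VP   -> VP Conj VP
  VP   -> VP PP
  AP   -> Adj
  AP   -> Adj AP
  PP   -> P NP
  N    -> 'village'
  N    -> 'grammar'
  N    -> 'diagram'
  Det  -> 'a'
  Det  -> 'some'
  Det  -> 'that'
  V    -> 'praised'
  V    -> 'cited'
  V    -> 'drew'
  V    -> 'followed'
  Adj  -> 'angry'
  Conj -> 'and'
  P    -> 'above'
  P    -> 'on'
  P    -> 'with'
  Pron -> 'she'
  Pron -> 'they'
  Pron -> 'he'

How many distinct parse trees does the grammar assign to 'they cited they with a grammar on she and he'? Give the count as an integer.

9

Two of the 9 distinct bracketings:
[S [NP [Pron they]] [VP [V cited] [NP [NP [NP [Pron they]] [PP [P with] [NP [NP [Det a] [N grammar]] [PP [P on] [NP [Pron she]]]]]] [Conj and] [NP [Pron he]]]]]
[S [NP [Pron they]] [VP [V cited] [NP [NP [NP [NP [Pron they]] [PP [P with] [NP [Det a] [N grammar]]]] [PP [P on] [NP [Pron she]]]] [Conj and] [NP [Pron he]]]]]
The trees differ in how a recursive rule is bracketed over the same span.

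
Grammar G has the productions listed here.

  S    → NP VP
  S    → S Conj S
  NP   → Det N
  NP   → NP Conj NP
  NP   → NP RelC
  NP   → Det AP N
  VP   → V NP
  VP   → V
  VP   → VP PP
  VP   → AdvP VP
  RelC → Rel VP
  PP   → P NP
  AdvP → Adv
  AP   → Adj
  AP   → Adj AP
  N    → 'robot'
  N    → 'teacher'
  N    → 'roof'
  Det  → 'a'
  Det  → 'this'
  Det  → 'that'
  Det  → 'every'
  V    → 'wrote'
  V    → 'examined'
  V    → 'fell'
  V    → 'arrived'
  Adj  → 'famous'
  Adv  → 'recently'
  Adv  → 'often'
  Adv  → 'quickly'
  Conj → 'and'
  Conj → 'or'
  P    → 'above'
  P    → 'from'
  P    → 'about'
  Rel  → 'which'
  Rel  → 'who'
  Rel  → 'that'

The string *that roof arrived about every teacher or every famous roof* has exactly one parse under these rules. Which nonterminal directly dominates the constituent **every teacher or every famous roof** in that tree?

PP

[S [NP [Det that] [N roof]] [VP [VP [V arrived]] [PP [P about] [NP [NP [Det every] [N teacher]] [Conj or] [NP [Det every] [AP [Adj famous]] [N roof]]]]]]
The span 'every teacher or every famous roof' is the NP node built by NP → NP Conj NP.
Its mother is the PP built by PP → P NP.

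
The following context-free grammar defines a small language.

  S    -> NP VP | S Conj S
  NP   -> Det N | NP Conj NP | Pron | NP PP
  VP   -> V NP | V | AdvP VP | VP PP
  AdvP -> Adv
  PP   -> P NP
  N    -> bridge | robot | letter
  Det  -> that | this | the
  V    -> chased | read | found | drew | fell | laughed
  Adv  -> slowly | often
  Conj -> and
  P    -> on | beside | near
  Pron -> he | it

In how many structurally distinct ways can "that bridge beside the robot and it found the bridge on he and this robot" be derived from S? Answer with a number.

6

Two of the 6 distinct bracketings:
[S [NP [NP [NP [Det that] [N bridge]] [PP [P beside] [NP [Det the] [N robot]]]] [Conj and] [NP [Pron it]]] [VP [V found] [NP [NP [NP [Det the] [N bridge]] [PP [P on] [NP [Pron he]]]] [Conj and] [NP [Det this] [N robot]]]]]
[S [NP [NP [NP [Det that] [N bridge]] [PP [P beside] [NP [Det the] [N robot]]]] [Conj and] [NP [Pron it]]] [VP [V found] [NP [NP [Det the] [N bridge]] [PP [P on] [NP [NP [Pron he]] [Conj and] [NP [Det this] [N robot]]]]]]]
The trees differ in how a recursive rule is bracketed over the same span.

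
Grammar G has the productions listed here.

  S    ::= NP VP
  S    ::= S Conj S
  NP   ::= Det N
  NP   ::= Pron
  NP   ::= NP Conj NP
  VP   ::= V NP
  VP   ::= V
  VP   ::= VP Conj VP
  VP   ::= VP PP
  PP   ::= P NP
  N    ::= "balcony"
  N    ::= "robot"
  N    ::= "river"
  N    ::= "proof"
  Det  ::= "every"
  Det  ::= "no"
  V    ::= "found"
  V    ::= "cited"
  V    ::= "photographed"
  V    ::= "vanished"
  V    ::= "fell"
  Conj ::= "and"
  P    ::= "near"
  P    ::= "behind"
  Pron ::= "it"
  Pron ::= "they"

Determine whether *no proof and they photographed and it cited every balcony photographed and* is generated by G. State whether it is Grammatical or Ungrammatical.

For S → NP VP, every NP-prefix leaves a non-VP remainder: after 'no proof' the remainder is not a VP; after 'no proof and they' the remainder is not a VP. The alternative S rule S → S Conj S likewise has no satisfying split.

Ungrammatical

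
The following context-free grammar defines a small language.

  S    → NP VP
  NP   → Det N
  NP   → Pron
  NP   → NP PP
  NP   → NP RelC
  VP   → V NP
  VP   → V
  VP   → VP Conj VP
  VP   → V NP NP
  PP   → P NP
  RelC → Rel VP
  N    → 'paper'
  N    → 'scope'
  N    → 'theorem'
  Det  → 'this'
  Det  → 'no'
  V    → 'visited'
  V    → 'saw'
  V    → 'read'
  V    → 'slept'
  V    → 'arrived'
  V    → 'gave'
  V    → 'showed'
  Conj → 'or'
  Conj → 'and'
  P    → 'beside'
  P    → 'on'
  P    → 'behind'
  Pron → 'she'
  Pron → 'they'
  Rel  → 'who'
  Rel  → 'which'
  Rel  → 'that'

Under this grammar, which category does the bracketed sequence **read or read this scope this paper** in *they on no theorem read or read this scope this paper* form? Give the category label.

VP

S
  NP
    NP
      Pron: they
    PP
      P: on
      NP
        Det: no
        N: theorem
  VP
    VP
      V: read
    Conj: or
    VP
      V: read
      NP
        Det: this
        N: scope
      NP
        Det: this
        N: paper
The span 'read or read this scope this paper' is the VP node built by VP → VP Conj VP.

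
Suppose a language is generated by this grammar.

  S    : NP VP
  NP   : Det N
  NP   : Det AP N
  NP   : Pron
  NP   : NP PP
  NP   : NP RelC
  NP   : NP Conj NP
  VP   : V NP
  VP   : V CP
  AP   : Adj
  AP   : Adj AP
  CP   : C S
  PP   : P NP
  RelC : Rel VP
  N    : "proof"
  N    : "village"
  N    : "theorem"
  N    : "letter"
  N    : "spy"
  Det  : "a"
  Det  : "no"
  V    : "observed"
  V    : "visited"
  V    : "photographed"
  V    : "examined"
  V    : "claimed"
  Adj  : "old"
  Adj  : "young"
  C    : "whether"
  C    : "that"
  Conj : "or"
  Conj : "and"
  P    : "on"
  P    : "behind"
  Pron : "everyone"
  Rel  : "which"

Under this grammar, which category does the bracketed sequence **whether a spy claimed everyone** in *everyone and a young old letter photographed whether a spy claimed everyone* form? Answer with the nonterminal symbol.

CP

[S [NP [NP [Pron everyone]] [Conj and] [NP [Det a] [AP [Adj young] [AP [Adj old]]] [N letter]]] [VP [V photographed] [CP [C whether] [S [NP [Det a] [N spy]] [VP [V claimed] [NP [Pron everyone]]]]]]]
The span 'whether a spy claimed everyone' is the CP node built by CP → C S.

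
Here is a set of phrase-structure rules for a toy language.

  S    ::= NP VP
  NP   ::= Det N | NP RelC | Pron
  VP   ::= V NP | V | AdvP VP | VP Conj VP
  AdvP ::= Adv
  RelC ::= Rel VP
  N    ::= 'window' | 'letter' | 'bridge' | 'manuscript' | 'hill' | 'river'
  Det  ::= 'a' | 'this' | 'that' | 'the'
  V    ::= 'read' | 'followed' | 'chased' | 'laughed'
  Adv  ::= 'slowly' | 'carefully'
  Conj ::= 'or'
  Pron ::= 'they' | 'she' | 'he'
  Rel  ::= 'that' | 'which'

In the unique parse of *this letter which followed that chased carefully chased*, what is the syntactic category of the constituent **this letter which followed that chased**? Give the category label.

[S [NP [NP [NP [Det this] [N letter]] [RelC [Rel which] [VP [V followed]]]] [RelC [Rel that] [VP [V chased]]]] [VP [AdvP [Adv carefully]] [VP [V chased]]]]
The span 'this letter which followed that chased' is the NP node built by NP → NP RelC.

NP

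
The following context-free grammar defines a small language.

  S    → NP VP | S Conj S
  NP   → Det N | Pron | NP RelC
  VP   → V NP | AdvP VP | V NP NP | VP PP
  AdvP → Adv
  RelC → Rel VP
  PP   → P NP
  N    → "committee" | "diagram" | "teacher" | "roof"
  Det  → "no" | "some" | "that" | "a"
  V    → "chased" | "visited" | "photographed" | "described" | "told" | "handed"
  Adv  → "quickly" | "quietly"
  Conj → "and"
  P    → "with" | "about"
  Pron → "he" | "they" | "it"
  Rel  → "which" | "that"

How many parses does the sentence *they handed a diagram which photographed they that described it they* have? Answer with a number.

5

Two of the 5 distinct bracketings:
[S [NP [Pron they]] [VP [V handed] [NP [NP [Det a] [N diagram]] [RelC [Rel which] [VP [V photographed] [NP [NP [Pron they]] [RelC [Rel that] [VP [V described] [NP [Pron it]] [NP [Pron they]]]]]]]]]]
[S [NP [Pron they]] [VP [V handed] [NP [NP [Det a] [N diagram]] [RelC [Rel which] [VP [V photographed] [NP [NP [Pron they]] [RelC [Rel that] [VP [V described] [NP [Pron it]]]]] [NP [Pron they]]]]]]]
The trees differ in how a recursive rule is bracketed over the same span.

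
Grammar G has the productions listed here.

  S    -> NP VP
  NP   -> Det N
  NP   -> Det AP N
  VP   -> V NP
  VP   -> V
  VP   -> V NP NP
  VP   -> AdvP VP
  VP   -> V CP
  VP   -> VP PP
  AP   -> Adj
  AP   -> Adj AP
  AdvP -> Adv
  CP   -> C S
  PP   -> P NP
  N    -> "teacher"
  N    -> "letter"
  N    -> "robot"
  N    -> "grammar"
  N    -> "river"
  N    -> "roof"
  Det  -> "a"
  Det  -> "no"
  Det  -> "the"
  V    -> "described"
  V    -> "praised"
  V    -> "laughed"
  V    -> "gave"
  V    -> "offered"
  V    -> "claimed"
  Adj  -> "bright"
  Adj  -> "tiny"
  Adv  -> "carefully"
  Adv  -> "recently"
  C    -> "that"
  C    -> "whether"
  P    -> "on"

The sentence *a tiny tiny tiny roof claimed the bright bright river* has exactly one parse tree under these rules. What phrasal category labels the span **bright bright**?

S
  NP
    Det: a
    AP
      Adj: tiny
      AP
        Adj: tiny
        AP
          Adj: tiny
    N: roof
  VP
    V: claimed
    NP
      Det: the
      AP
        Adj: bright
        AP
          Adj: bright
      N: river
The span 'bright bright' is the AP node built by AP → Adj AP.

AP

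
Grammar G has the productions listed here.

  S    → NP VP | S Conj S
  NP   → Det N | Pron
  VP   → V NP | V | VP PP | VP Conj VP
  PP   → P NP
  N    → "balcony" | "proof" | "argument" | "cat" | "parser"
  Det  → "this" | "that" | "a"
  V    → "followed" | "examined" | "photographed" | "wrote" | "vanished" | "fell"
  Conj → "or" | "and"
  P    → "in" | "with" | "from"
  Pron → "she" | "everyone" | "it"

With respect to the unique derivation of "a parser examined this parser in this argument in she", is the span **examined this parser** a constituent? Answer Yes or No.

[S [NP [Det a] [N parser]] [VP [VP [VP [V examined] [NP [Det this] [N parser]]] [PP [P in] [NP [Det this] [N argument]]]] [PP [P in] [NP [Pron she]]]]]
The words 'examined this parser' are exhaustively dominated by a single VP node (built by VP → V NP), so they form a constituent.

Yes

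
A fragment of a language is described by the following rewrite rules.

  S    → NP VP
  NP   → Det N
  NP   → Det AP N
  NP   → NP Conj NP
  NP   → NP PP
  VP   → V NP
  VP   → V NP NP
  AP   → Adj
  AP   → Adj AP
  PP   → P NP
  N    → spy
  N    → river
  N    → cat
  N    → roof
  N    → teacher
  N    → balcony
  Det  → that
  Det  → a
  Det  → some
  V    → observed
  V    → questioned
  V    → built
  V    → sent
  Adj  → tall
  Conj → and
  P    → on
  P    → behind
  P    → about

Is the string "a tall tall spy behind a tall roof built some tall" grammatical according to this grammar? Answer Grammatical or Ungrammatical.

For S → NP VP, every NP-prefix leaves a non-VP remainder: after 'a tall tall spy' the remainder is not a VP; after 'a tall tall spy behind a tall roof' the remainder is not a VP.

Ungrammatical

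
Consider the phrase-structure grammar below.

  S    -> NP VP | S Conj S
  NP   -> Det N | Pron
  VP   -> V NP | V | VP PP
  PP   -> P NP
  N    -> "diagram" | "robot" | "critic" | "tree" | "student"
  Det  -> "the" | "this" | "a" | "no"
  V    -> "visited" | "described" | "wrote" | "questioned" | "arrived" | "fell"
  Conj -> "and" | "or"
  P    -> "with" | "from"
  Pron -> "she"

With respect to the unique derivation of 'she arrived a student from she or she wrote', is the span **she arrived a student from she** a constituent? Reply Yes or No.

[S [S [NP [Pron she]] [VP [VP [V arrived] [NP [Det a] [N student]]] [PP [P from] [NP [Pron she]]]]] [Conj or] [S [NP [Pron she]] [VP [V wrote]]]]
The words 'she arrived a student from she' are exhaustively dominated by a single S node (built by S → NP VP), so they form a constituent.

Yes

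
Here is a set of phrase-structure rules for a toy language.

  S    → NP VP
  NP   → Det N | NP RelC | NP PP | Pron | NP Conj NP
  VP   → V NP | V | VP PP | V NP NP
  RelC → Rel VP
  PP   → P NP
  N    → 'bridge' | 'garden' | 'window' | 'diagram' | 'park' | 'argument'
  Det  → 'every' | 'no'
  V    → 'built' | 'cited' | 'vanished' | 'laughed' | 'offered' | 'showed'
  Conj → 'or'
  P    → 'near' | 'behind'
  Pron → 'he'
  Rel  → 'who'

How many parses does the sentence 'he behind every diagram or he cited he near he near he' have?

Two of the 10 distinct bracketings:
[S [NP [NP [Pron he]] [PP [P behind] [NP [NP [Det every] [N diagram]] [Conj or] [NP [Pron he]]]]] [VP [V cited] [NP [NP [Pron he]] [PP [P near] [NP [NP [Pron he]] [PP [P near] [NP [Pron he]]]]]]]]
[S [NP [NP [Pron he]] [PP [P behind] [NP [NP [Det every] [N diagram]] [Conj or] [NP [Pron he]]]]] [VP [V cited] [NP [NP [NP [Pron he]] [PP [P near] [NP [Pron he]]]] [PP [P near] [NP [Pron he]]]]]]
The trees differ in how a recursive rule is bracketed over the same span.

10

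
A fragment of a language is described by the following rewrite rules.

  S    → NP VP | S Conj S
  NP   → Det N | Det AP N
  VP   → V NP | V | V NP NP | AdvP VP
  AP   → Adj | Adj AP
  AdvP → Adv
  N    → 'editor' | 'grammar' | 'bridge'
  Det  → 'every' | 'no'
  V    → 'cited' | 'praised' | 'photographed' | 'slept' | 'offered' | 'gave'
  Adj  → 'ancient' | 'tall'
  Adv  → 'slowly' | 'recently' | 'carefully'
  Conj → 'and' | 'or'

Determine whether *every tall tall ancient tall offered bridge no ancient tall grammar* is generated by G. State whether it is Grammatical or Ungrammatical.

Ungrammatical

An Adj word can never sit immediately before a V word in any string this grammar generates, so the substring 'tall offered' rules out a derivation.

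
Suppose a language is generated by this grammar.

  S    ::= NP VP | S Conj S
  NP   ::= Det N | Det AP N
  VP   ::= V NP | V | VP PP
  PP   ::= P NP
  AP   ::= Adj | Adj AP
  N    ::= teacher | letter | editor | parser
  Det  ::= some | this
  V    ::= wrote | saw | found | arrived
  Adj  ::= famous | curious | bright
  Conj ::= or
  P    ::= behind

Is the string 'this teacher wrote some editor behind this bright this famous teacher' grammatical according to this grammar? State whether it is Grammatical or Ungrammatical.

Ungrammatical

An Adj word can never sit immediately before a Det word in any string this grammar generates, so the substring 'bright this' rules out a derivation.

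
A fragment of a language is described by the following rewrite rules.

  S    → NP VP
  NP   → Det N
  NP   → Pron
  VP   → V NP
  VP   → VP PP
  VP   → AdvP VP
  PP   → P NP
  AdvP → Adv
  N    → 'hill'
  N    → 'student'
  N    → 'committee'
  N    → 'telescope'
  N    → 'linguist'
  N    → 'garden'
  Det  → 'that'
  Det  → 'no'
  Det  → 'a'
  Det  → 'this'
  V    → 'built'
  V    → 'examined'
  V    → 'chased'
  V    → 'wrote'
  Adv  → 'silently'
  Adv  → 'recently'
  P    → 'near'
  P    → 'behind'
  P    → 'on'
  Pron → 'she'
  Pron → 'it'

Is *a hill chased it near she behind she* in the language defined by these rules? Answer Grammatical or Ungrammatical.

Grammatical

S
  NP
    Det: a
    N: hill
  VP
    VP
      VP
        V: chased
        NP
          Pron: it
      PP
        P: near
        NP
          Pron: she
    PP
      P: behind
      NP
        Pron: she
Every word is introduced by a lexical rule and the phrasal rules combine the resulting categories into a single S.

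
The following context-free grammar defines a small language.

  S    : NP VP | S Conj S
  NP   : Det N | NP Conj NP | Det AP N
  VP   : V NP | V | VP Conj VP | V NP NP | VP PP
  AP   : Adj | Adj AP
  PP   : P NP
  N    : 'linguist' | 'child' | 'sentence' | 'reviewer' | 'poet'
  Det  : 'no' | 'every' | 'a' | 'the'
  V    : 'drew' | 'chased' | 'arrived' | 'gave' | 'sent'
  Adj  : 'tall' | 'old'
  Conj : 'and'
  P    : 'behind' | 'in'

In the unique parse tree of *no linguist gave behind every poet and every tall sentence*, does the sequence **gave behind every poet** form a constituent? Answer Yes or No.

No

[S [NP [Det no] [N linguist]] [VP [VP [V gave]] [PP [P behind] [NP [NP [Det every] [N poet]] [Conj and] [NP [Det every] [AP [Adj tall]] [N sentence]]]]]]
The smallest constituent containing 'gave behind every poet' is the VP spanning 'gave behind every poet and every tall sentence'; no single node in the tree dominates exactly the given words.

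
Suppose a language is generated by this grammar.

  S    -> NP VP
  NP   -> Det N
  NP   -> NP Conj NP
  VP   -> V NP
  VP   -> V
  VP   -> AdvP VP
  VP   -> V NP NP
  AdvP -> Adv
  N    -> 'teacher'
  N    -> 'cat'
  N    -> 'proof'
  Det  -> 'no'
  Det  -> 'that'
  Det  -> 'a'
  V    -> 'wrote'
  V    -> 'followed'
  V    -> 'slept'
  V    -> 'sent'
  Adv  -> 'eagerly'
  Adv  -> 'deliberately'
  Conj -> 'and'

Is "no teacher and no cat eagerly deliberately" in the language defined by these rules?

Ungrammatical

For S → NP VP, every NP-prefix leaves a non-VP remainder: after 'no teacher' the remainder is not a VP; after 'no teacher and no cat' the remainder is not a VP.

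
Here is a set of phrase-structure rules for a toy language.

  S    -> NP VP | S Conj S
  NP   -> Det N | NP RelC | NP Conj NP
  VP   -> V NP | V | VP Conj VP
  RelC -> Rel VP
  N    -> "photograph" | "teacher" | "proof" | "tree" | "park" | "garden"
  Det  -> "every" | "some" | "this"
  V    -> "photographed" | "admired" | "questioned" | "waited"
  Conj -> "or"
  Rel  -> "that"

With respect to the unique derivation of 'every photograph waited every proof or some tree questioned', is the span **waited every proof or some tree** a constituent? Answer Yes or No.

[S [S [NP [Det every] [N photograph]] [VP [V waited] [NP [Det every] [N proof]]]] [Conj or] [S [NP [Det some] [N tree]] [VP [V questioned]]]]
The smallest constituent containing 'waited every proof or some tree' is the S spanning 'every photograph waited every proof or some tree questioned'; no single node in the tree dominates exactly the given words.

No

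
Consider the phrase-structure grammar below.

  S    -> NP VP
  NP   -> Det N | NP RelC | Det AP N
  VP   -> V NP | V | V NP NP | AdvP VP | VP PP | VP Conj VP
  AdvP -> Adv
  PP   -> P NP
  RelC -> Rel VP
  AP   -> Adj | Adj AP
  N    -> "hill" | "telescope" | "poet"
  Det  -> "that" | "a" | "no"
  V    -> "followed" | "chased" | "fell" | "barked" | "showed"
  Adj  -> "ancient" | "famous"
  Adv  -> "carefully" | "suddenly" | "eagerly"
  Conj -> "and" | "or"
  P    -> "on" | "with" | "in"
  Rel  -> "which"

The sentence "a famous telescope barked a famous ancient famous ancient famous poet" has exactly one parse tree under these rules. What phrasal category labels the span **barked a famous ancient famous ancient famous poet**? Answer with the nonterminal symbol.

[S [NP [Det a] [AP [Adj famous]] [N telescope]] [VP [V barked] [NP [Det a] [AP [Adj famous] [AP [Adj ancient] [AP [Adj famous] [AP [Adj ancient] [AP [Adj famous]]]]]] [N poet]]]]
The span 'barked a famous ancient famous ancient famous poet' is the VP node built by VP → V NP.

VP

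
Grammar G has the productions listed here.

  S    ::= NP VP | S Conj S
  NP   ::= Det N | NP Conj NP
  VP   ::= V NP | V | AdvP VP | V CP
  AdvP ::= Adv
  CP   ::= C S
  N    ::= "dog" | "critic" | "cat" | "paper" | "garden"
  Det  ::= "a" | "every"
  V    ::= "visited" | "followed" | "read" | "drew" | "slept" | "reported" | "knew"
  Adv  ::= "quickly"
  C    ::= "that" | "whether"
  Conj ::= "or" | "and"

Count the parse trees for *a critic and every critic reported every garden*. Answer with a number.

[S [NP [NP [Det a] [N critic]] [Conj and] [NP [Det every] [N critic]]] [VP [V reported] [NP [Det every] [N garden]]]]
No rule offers an alternative attachment or grouping for any span, so this is the only derivation.

1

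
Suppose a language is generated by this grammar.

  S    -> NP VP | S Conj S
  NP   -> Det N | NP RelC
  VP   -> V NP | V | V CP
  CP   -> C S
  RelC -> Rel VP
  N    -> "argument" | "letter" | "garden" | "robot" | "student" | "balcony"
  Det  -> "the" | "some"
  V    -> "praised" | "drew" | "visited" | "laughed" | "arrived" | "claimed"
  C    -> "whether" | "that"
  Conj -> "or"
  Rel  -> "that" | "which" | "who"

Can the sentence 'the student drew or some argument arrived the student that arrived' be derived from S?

Grammatical

S
  S
    NP
      Det: the
      N: student
    VP
      V: drew
  Conj: or
  S
    NP
      Det: some
      N: argument
    VP
      V: arrived
      NP
        NP
          Det: the
          N: student
        RelC
          Rel: that
          VP
            V: arrived
Each bracket corresponds to one application of a listed rule, so the string is derivable from S.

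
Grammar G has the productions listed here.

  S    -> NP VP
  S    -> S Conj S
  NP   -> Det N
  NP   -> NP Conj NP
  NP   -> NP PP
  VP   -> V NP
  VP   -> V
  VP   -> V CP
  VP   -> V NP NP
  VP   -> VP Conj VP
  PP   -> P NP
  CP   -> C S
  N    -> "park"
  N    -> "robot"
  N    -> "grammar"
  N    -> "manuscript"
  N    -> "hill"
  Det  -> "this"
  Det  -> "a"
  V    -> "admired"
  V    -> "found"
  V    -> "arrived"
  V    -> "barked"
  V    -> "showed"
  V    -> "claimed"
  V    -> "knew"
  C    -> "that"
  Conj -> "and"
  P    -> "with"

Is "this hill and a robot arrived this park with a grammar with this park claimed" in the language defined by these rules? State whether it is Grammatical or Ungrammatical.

For S → NP VP, every NP-prefix leaves a non-VP remainder: after 'this hill' the remainder is not a VP; after 'this hill and a robot' the remainder is not a VP. The alternative S rule S → S Conj S likewise has no satisfying split.

Ungrammatical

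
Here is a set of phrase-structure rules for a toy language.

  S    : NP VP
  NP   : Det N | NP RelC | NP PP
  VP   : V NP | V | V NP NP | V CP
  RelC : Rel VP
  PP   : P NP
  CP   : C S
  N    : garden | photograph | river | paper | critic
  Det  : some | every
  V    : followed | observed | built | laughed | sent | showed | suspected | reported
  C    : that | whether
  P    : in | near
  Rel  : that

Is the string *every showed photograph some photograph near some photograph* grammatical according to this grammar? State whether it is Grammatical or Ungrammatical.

A Det word can never sit immediately before a V word in any string this grammar generates, so the substring 'every showed' rules out a derivation.

Ungrammatical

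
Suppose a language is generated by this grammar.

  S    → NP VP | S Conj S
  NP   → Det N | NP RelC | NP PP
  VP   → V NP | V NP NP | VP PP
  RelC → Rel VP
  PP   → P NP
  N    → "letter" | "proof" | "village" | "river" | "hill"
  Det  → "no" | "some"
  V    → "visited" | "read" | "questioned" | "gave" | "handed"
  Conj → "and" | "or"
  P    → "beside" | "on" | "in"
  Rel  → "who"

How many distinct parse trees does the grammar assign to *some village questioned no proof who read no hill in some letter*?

4

Two of the 4 distinct bracketings:
[S [NP [Det some] [N village]] [VP [V questioned] [NP [NP [Det no] [N proof]] [RelC [Rel who] [VP [V read] [NP [NP [Det no] [N hill]] [PP [P in] [NP [Det some] [N letter]]]]]]]]]
[S [NP [Det some] [N village]] [VP [V questioned] [NP [NP [Det no] [N proof]] [RelC [Rel who] [VP [VP [V read] [NP [Det no] [N hill]]] [PP [P in] [NP [Det some] [N letter]]]]]]]]
The difference turns on whether NP → NP PP is used at the relevant span, versus an alternative expansion of NP.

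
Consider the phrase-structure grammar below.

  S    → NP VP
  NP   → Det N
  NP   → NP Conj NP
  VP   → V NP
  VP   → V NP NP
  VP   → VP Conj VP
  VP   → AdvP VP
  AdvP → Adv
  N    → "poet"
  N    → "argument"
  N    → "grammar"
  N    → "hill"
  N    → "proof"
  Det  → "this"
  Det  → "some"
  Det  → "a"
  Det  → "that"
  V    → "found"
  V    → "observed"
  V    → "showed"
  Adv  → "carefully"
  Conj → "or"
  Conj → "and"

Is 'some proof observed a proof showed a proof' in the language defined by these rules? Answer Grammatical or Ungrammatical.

Ungrammatical

For S → NP VP, the only prefix that parses as NP is 'some proof', but the remainder 'observed a proof showed a proof' is not a VP under these rules.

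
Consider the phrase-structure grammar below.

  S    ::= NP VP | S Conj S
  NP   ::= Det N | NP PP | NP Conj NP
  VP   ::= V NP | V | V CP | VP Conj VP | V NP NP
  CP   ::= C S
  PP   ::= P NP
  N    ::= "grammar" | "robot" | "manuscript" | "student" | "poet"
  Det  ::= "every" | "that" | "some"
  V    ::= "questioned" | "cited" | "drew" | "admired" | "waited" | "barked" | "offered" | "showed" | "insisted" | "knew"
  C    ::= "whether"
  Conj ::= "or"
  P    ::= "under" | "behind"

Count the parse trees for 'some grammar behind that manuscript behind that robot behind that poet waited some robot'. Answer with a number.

Two of the 5 distinct bracketings:
[S [NP [NP [Det some] [N grammar]] [PP [P behind] [NP [NP [Det that] [N manuscript]] [PP [P behind] [NP [NP [Det that] [N robot]] [PP [P behind] [NP [Det that] [N poet]]]]]]]] [VP [V waited] [NP [Det some] [N robot]]]]
[S [NP [NP [Det some] [N grammar]] [PP [P behind] [NP [NP [NP [Det that] [N manuscript]] [PP [P behind] [NP [Det that] [N robot]]]] [PP [P behind] [NP [Det that] [N poet]]]]]] [VP [V waited] [NP [Det some] [N robot]]]]
The trees differ in how a recursive rule is bracketed over the same span.

5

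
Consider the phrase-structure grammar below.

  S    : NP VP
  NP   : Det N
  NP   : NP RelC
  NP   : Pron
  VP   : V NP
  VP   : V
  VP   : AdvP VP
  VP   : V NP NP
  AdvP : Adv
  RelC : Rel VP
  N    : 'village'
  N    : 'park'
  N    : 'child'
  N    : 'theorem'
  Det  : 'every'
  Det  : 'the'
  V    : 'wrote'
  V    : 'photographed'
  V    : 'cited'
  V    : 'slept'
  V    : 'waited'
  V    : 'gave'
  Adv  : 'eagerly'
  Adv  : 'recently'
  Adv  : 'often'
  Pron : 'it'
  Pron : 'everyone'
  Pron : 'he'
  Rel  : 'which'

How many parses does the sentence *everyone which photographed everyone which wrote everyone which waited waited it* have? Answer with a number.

7

Two of the 7 distinct bracketings:
[S [NP [NP [Pron everyone]] [RelC [Rel which] [VP [V photographed] [NP [NP [Pron everyone]] [RelC [Rel which] [VP [V wrote] [NP [NP [Pron everyone]] [RelC [Rel which] [VP [V waited]]]]]]]]]] [VP [V waited] [NP [Pron it]]]]
[S [NP [NP [Pron everyone]] [RelC [Rel which] [VP [V photographed] [NP [NP [NP [Pron everyone]] [RelC [Rel which] [VP [V wrote] [NP [Pron everyone]]]]] [RelC [Rel which] [VP [V waited]]]]]]] [VP [V waited] [NP [Pron it]]]]
The trees differ in how a recursive rule is bracketed over the same span.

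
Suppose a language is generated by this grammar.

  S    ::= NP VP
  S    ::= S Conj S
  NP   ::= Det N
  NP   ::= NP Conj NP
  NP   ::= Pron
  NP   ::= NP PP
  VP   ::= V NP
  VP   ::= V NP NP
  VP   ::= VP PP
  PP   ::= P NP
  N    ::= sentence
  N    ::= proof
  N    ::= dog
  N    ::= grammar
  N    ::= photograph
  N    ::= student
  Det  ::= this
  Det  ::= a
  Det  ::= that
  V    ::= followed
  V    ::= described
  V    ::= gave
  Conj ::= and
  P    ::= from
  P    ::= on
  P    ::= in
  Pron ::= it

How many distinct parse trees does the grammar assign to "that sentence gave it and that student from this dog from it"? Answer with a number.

9

Two of the 9 distinct bracketings:
[S [NP [Det that] [N sentence]] [VP [V gave] [NP [NP [Pron it]] [Conj and] [NP [NP [Det that] [N student]] [PP [P from] [NP [NP [Det this] [N dog]] [PP [P from] [NP [Pron it]]]]]]]]]
[S [NP [Det that] [N sentence]] [VP [V gave] [NP [NP [Pron it]] [Conj and] [NP [NP [NP [Det that] [N student]] [PP [P from] [NP [Det this] [N dog]]]] [PP [P from] [NP [Pron it]]]]]]]
The trees differ in how a recursive rule is bracketed over the same span.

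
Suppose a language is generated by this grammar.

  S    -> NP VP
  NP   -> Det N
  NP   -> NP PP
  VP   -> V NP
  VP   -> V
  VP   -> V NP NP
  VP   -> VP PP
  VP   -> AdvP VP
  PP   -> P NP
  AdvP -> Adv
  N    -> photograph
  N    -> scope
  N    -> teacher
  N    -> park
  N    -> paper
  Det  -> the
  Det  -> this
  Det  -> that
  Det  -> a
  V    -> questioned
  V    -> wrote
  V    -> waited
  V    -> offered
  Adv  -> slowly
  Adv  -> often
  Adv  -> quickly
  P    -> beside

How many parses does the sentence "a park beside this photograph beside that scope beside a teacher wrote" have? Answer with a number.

Two of the 5 distinct bracketings:
[S [NP [NP [Det a] [N park]] [PP [P beside] [NP [NP [Det this] [N photograph]] [PP [P beside] [NP [NP [Det that] [N scope]] [PP [P beside] [NP [Det a] [N teacher]]]]]]]] [VP [V wrote]]]
[S [NP [NP [Det a] [N park]] [PP [P beside] [NP [NP [NP [Det this] [N photograph]] [PP [P beside] [NP [Det that] [N scope]]]] [PP [P beside] [NP [Det a] [N teacher]]]]]] [VP [V wrote]]]
The trees differ in how a recursive rule is bracketed over the same span.

5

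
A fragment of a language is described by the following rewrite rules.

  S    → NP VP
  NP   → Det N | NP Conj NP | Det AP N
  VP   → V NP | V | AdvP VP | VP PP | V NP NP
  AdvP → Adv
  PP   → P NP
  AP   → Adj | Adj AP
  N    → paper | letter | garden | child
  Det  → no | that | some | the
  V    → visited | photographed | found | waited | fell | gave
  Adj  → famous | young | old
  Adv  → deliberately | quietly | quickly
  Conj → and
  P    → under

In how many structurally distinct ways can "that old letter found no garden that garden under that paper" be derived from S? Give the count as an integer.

[S [NP [Det that] [AP [Adj old]] [N letter]] [VP [VP [V found] [NP [Det no] [N garden]] [NP [Det that] [N garden]]] [PP [P under] [NP [Det that] [N paper]]]]]
No rule offers an alternative attachment or grouping for any span, so this is the only derivation.

1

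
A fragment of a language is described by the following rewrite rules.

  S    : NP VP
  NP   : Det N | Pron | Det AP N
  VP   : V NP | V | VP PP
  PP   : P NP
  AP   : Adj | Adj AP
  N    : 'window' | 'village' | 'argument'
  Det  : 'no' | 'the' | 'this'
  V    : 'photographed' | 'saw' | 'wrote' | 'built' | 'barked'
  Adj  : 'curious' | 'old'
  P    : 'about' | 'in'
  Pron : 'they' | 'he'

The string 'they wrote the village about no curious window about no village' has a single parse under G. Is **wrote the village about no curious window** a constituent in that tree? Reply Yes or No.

Yes

[S [NP [Pron they]] [VP [VP [VP [V wrote] [NP [Det the] [N village]]] [PP [P about] [NP [Det no] [AP [Adj curious]] [N window]]]] [PP [P about] [NP [Det no] [N village]]]]]
The words 'wrote the village about no curious window' are exhaustively dominated by a single VP node (built by VP → VP PP), so they form a constituent.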